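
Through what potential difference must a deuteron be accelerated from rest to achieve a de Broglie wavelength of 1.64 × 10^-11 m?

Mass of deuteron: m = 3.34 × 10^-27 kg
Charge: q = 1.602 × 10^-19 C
1.53 V

From λ = h/√(2mqV), we solve for V:

λ² = h²/(2mqV)
V = h²/(2mqλ²)
V = (6.626 × 10^-34 J·s)² / (2 × 3.34 × 10^-27 kg × 1.602 × 10^-19 C × (1.64 × 10^-11 m)²)
V = 1.53 V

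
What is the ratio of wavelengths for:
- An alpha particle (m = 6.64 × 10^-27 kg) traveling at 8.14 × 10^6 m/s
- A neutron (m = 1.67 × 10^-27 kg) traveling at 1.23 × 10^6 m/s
λ₁/λ₂ = 0.0380

Using λ = h/(mv):

λ₁ = h/(m₁v₁) = 1.23 × 10^-14 m
λ₂ = h/(m₂v₂) = 3.23 × 10^-13 m

Ratio λ₁/λ₂ = (m₂v₂)/(m₁v₁)
         = (1.67 × 10^-27 kg × 1.23 × 10^6 m/s) / (6.64 × 10^-27 kg × 8.14 × 10^6 m/s)
         = 0.0380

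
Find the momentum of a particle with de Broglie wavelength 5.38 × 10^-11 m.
1.23 × 10^-23 kg·m/s

From the de Broglie relation λ = h/p, we solve for p:

p = h/λ
p = (6.626 × 10^-34 J·s) / (5.38 × 10^-11 m)
p = 1.23 × 10^-23 kg·m/s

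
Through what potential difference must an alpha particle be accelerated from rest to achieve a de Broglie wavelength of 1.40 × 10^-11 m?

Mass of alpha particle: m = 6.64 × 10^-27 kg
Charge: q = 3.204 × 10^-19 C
5.26 × 10^-1 V

From λ = h/√(2mqV), we solve for V:

λ² = h²/(2mqV)
V = h²/(2mqλ²)
V = (6.626 × 10^-34 J·s)² / (2 × 6.64 × 10^-27 kg × 3.204 × 10^-19 C × (1.40 × 10^-11 m)²)
V = 5.26 × 10^-1 V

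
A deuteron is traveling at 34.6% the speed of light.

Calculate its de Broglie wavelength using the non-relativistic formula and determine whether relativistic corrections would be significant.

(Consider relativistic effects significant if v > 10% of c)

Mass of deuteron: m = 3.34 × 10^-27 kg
Yes, relativistic corrections are needed.

Using the non-relativistic de Broglie formula λ = h/(mv):

v = 34.6% × c = 1.037 × 10^8 m/s

λ = h/(mv)
λ = (6.626 × 10^-34 J·s) / (3.34 × 10^-27 kg × 1.037 × 10^8 m/s)
λ = 1.91 × 10^-15 m

Since v = 34.6% of c > 10% of c, relativistic corrections ARE significant and the actual wavelength would differ from this non-relativistic estimate.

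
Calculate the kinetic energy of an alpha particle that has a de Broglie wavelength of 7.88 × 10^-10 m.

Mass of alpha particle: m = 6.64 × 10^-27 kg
5.32 × 10^-23 J (or 3.32 × 10^-4 eV)

From λ = h/√(2mKE), we solve for KE:

λ² = h²/(2mKE)
KE = h²/(2mλ²)
KE = (6.626 × 10^-34 J·s)² / (2 × 6.64 × 10^-27 kg × (7.88 × 10^-10 m)²)
KE = 5.32 × 10^-23 J
KE = 3.32 × 10^-4 eV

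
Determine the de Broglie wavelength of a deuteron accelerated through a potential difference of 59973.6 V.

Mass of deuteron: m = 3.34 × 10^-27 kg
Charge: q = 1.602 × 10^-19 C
8.27 × 10^-14 m

When a particle is accelerated through voltage V, it gains kinetic energy KE = qV.

The de Broglie wavelength is then λ = h/√(2mqV):

λ = h/√(2mqV)
λ = (6.626 × 10^-34 J·s) / √(2 × 3.34 × 10^-27 kg × 1.602 × 10^-19 C × 59973.6 V)
λ = 8.27 × 10^-14 m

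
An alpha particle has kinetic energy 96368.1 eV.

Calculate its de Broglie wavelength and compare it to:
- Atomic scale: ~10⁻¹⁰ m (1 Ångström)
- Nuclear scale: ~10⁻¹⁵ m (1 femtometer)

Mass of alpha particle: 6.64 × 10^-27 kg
λ = 4.63 × 10^-14 m, which is between nuclear and atomic scales.

Using λ = h/√(2mKE):

KE = 96368.1 eV = 1.544 × 10^-14 J

λ = h/√(2mKE)
λ = (6.626 × 10^-34 J·s) / √(2 × 6.64 × 10^-27 kg × 1.544 × 10^-14 J)
λ = 4.63 × 10^-14 m

Comparison:
- Atomic scale (10⁻¹⁰ m): λ is 0.00046× this size
- Nuclear scale (10⁻¹⁵ m): λ is 46× this size

The wavelength is between nuclear and atomic scales.

This wavelength is appropriate for probing atomic structure but too large for nuclear physics experiments.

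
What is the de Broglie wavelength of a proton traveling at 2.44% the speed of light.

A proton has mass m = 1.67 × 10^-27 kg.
5.42 × 10^-14 m

Using the de Broglie relation λ = h/(mv):

v = 2.44% × c = 7.315 × 10^6 m/s

λ = h/(mv)
λ = (6.626 × 10^-34 J·s) / (1.67 × 10^-27 kg × 7.315 × 10^6 m/s)
λ = 5.42 × 10^-14 m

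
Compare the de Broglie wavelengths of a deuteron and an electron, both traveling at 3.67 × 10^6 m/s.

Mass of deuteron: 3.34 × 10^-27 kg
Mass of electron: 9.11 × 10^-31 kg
The electron has the longer wavelength.

Using λ = h/(mv), since both particles have the same velocity, the wavelength depends only on mass.

For deuteron: λ₁ = h/(m₁v) = 5.41 × 10^-14 m
For electron: λ₂ = h/(m₂v) = 1.98 × 10^-10 m

Since λ ∝ 1/m at constant velocity, the lighter particle has the longer wavelength.

The electron has the longer de Broglie wavelength.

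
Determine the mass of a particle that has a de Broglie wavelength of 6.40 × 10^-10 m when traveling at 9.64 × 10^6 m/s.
1.07 × 10^-31 kg

From the de Broglie relation λ = h/(mv), we solve for m:

m = h/(λv)
m = (6.626 × 10^-34 J·s) / (6.40 × 10^-10 m × 9.64 × 10^6 m/s)
m = 1.07 × 10^-31 kg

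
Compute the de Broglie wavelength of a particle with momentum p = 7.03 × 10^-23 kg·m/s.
9.43 × 10^-12 m

Using the de Broglie relation λ = h/p:

λ = h/p
λ = (6.626 × 10^-34 J·s) / (7.03 × 10^-23 kg·m/s)
λ = 9.43 × 10^-12 m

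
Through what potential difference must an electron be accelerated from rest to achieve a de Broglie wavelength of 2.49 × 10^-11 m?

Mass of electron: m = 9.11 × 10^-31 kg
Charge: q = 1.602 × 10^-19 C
2.43 × 10^3 V

From λ = h/√(2mqV), we solve for V:

λ² = h²/(2mqV)
V = h²/(2mqλ²)
V = (6.626 × 10^-34 J·s)² / (2 × 9.11 × 10^-31 kg × 1.602 × 10^-19 C × (2.49 × 10^-11 m)²)
V = 2.43 × 10^3 V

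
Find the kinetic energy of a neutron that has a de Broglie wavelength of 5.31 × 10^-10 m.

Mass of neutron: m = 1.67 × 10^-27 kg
4.66 × 10^-22 J (or 2.91 × 10^-3 eV)

From λ = h/√(2mKE), we solve for KE:

λ² = h²/(2mKE)
KE = h²/(2mλ²)
KE = (6.626 × 10^-34 J·s)² / (2 × 1.67 × 10^-27 kg × (5.31 × 10^-10 m)²)
KE = 4.66 × 10^-22 J
KE = 2.91 × 10^-3 eV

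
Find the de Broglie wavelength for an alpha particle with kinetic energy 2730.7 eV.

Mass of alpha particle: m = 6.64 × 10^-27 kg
2.75 × 10^-13 m

Using λ = h/√(2mKE):

First convert KE to Joules: KE = 2730.7 eV = 4.375 × 10^-16 J

λ = h/√(2mKE)
λ = (6.626 × 10^-34 J·s) / √(2 × 6.64 × 10^-27 kg × 4.375 × 10^-16 J)
λ = 2.75 × 10^-13 m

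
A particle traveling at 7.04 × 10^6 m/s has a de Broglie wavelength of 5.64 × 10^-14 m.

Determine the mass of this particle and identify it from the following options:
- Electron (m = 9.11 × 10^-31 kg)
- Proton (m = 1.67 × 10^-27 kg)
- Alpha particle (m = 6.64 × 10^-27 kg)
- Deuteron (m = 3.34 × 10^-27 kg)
The particle is a proton.

From λ = h/(mv), solve for mass:

m = h/(λv)
m = (6.626 × 10^-34 J·s) / (5.64 × 10^-14 m × 7.04 × 10^6 m/s)
m = 1.67 × 10^-27 kg

Comparing with the listed masses, this is closest to a proton.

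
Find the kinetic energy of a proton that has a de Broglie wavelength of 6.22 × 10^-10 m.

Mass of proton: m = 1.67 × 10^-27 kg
3.40 × 10^-22 J (or 2.12 × 10^-3 eV)

From λ = h/√(2mKE), we solve for KE:

λ² = h²/(2mKE)
KE = h²/(2mλ²)
KE = (6.626 × 10^-34 J·s)² / (2 × 1.67 × 10^-27 kg × (6.22 × 10^-10 m)²)
KE = 3.40 × 10^-22 J
KE = 2.12 × 10^-3 eV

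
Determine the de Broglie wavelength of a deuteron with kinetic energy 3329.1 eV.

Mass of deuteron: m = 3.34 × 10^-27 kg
3.51 × 10^-13 m

Using λ = h/√(2mKE):

First convert KE to Joules: KE = 3329.1 eV = 5.334 × 10^-16 J

λ = h/√(2mKE)
λ = (6.626 × 10^-34 J·s) / √(2 × 3.34 × 10^-27 kg × 5.334 × 10^-16 J)
λ = 3.51 × 10^-13 m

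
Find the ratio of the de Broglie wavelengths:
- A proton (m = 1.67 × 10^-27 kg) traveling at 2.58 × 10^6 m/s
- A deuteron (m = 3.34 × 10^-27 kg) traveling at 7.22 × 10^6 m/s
λ₁/λ₂ = 5.60

Using λ = h/(mv):

λ₁ = h/(m₁v₁) = 1.54 × 10^-13 m
λ₂ = h/(m₂v₂) = 2.75 × 10^-14 m

Ratio λ₁/λ₂ = (m₂v₂)/(m₁v₁)
         = (3.34 × 10^-27 kg × 7.22 × 10^6 m/s) / (1.67 × 10^-27 kg × 2.58 × 10^6 m/s)
         = 5.60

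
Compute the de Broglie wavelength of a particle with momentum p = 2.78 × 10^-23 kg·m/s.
2.38 × 10^-11 m

Using the de Broglie relation λ = h/p:

λ = h/p
λ = (6.626 × 10^-34 J·s) / (2.78 × 10^-23 kg·m/s)
λ = 2.38 × 10^-11 m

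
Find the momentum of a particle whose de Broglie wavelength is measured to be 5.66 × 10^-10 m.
1.17 × 10^-24 kg·m/s

From the de Broglie relation λ = h/p, we solve for p:

p = h/λ
p = (6.626 × 10^-34 J·s) / (5.66 × 10^-10 m)
p = 1.17 × 10^-24 kg·m/s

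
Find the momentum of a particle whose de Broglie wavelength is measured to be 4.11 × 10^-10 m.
1.61 × 10^-24 kg·m/s

From the de Broglie relation λ = h/p, we solve for p:

p = h/λ
p = (6.626 × 10^-34 J·s) / (4.11 × 10^-10 m)
p = 1.61 × 10^-24 kg·m/s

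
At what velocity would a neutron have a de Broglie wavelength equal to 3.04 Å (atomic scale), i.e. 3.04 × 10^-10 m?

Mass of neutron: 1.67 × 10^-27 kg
1.31 × 10^3 m/s

From λ = h/(mv), solve for v:

v = h/(mλ)
v = (6.626 × 10^-34 J·s) / (1.67 × 10^-27 kg × 3.04 × 10^-10 m)
v = 1.31 × 10^3 m/s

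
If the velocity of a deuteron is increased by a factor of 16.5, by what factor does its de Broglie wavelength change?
The wavelength decreases by a factor of 16.5.

From λ = h/(mv), the wavelength is inversely proportional to velocity:

λ ∝ 1/v

If v → 16.5v, then λ → λ/16.5

When velocity is increased by a factor of 16.5, the wavelength decreases by a factor of 16.5.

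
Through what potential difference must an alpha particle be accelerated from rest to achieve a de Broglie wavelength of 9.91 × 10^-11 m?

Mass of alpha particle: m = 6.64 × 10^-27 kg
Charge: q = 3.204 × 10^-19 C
1.05 × 10^-2 V

From λ = h/√(2mqV), we solve for V:

λ² = h²/(2mqV)
V = h²/(2mqλ²)
V = (6.626 × 10^-34 J·s)² / (2 × 6.64 × 10^-27 kg × 3.204 × 10^-19 C × (9.91 × 10^-11 m)²)
V = 1.05 × 10^-2 V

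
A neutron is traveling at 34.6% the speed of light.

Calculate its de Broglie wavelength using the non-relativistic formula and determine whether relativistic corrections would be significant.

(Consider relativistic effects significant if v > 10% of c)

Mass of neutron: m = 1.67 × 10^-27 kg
Yes, relativistic corrections are needed.

Using the non-relativistic de Broglie formula λ = h/(mv):

v = 34.6% × c = 1.037 × 10^8 m/s

λ = h/(mv)
λ = (6.626 × 10^-34 J·s) / (1.67 × 10^-27 kg × 1.037 × 10^8 m/s)
λ = 3.83 × 10^-15 m

Since v = 34.6% of c > 10% of c, relativistic corrections ARE significant and the actual wavelength would differ from this non-relativistic estimate.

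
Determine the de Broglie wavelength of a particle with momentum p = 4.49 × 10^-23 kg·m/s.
1.48 × 10^-11 m

Using the de Broglie relation λ = h/p:

λ = h/p
λ = (6.626 × 10^-34 J·s) / (4.49 × 10^-23 kg·m/s)
λ = 1.48 × 10^-11 m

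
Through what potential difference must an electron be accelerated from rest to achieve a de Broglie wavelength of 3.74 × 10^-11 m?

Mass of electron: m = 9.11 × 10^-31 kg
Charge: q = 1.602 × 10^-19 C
1.08 × 10^3 V

From λ = h/√(2mqV), we solve for V:

λ² = h²/(2mqV)
V = h²/(2mqλ²)
V = (6.626 × 10^-34 J·s)² / (2 × 9.11 × 10^-31 kg × 1.602 × 10^-19 C × (3.74 × 10^-11 m)²)
V = 1.08 × 10^3 V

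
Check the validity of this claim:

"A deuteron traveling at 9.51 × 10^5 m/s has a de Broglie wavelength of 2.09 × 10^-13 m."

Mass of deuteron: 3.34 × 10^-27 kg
True

The claim is correct.

Using λ = h/(mv):
λ = (6.626 × 10^-34 J·s) / (3.34 × 10^-27 kg × 9.51 × 10^5 m/s)
λ = 2.09 × 10^-13 m

This matches the claimed value.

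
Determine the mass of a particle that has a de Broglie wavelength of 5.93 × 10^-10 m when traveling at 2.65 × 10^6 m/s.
4.22 × 10^-31 kg

From the de Broglie relation λ = h/(mv), we solve for m:

m = h/(λv)
m = (6.626 × 10^-34 J·s) / (5.93 × 10^-10 m × 2.65 × 10^6 m/s)
m = 4.22 × 10^-31 kg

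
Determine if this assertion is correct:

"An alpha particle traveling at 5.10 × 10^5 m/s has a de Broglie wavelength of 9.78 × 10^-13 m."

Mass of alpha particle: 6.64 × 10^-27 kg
False

The claim is incorrect.

Using λ = h/(mv):
λ = (6.626 × 10^-34 J·s) / (6.64 × 10^-27 kg × 5.10 × 10^5 m/s)
λ = 1.96 × 10^-13 m

The actual wavelength differs from the claimed 9.78 × 10^-13 m.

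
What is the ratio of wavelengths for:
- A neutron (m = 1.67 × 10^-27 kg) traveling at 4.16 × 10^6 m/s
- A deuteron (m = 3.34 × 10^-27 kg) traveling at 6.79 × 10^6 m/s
λ₁/λ₂ = 3.26

Using λ = h/(mv):

λ₁ = h/(m₁v₁) = 9.54 × 10^-14 m
λ₂ = h/(m₂v₂) = 2.92 × 10^-14 m

Ratio λ₁/λ₂ = (m₂v₂)/(m₁v₁)
         = (3.34 × 10^-27 kg × 6.79 × 10^6 m/s) / (1.67 × 10^-27 kg × 4.16 × 10^6 m/s)
         = 3.26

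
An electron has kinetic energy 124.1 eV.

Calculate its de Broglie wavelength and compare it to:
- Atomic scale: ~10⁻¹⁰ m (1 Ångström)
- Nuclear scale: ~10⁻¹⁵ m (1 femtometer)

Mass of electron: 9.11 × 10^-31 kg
λ = 1.10 × 10^-10 m, which is larger than typical atomic dimensions (~1 Å).

Using λ = h/√(2mKE):

KE = 124.1 eV = 1.988 × 10^-17 J

λ = h/√(2mKE)
λ = (6.626 × 10^-34 J·s) / √(2 × 9.11 × 10^-31 kg × 1.988 × 10^-17 J)
λ = 1.10 × 10^-10 m

Comparison:
- Atomic scale (10⁻¹⁰ m): λ is 1.1× this size
- Nuclear scale (10⁻¹⁵ m): λ is 1.1e+05× this size

The wavelength is larger than typical atomic dimensions (~1 Å).

This wavelength is significant for atomic-scale phenomena like electron diffraction from crystal lattices.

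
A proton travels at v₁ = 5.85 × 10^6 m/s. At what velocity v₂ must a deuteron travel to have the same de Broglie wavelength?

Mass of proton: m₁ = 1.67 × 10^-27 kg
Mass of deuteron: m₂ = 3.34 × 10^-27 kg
v₂ = 2.92 × 10^6 m/s

For equal de Broglie wavelengths: λ₁ = λ₂

h/(m₁v₁) = h/(m₂v₂)
m₁v₁ = m₂v₂
v₂ = v₁ · (m₁/m₂)

v₂ = 5.85 × 10^6 m/s × (1.67 × 10^-27 kg / 3.34 × 10^-27 kg)
v₂ = 2.92 × 10^6 m/s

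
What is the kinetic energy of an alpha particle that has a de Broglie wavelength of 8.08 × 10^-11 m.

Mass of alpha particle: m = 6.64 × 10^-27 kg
5.06 × 10^-21 J (or 0.0316 eV)

From λ = h/√(2mKE), we solve for KE:

λ² = h²/(2mKE)
KE = h²/(2mλ²)
KE = (6.626 × 10^-34 J·s)² / (2 × 6.64 × 10^-27 kg × (8.08 × 10^-11 m)²)
KE = 5.06 × 10^-21 J
KE = 0.0316 eV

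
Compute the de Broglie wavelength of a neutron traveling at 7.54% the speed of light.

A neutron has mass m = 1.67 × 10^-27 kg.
1.76 × 10^-14 m

Using the de Broglie relation λ = h/(mv):

v = 7.54% × c = 2.260 × 10^7 m/s

λ = h/(mv)
λ = (6.626 × 10^-34 J·s) / (1.67 × 10^-27 kg × 2.260 × 10^7 m/s)
λ = 1.76 × 10^-14 m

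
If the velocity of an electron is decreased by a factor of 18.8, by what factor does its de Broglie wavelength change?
The wavelength increases by a factor of 18.8.

From λ = h/(mv), the wavelength is inversely proportional to velocity:

λ ∝ 1/v

If v → v/18.8, then λ → 18.8λ

When velocity is decreased by a factor of 18.8, the wavelength increases by a factor of 18.8.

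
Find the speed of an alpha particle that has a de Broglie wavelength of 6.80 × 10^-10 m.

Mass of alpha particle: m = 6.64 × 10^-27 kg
1.47 × 10^2 m/s

From the de Broglie relation λ = h/(mv), we solve for v:

v = h/(mλ)
v = (6.626 × 10^-34 J·s) / (6.64 × 10^-27 kg × 6.80 × 10^-10 m)
v = 1.47 × 10^2 m/s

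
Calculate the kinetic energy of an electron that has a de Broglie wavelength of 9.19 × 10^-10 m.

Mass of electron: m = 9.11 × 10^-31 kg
2.85 × 10^-19 J (or 1.78 eV)

From λ = h/√(2mKE), we solve for KE:

λ² = h²/(2mKE)
KE = h²/(2mλ²)
KE = (6.626 × 10^-34 J·s)² / (2 × 9.11 × 10^-31 kg × (9.19 × 10^-10 m)²)
KE = 2.85 × 10^-19 J
KE = 1.78 eV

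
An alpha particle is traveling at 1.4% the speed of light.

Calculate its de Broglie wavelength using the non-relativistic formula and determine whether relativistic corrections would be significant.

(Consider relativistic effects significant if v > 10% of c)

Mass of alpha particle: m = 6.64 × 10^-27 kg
No, relativistic corrections are not needed.

Using the non-relativistic de Broglie formula λ = h/(mv):

v = 1.4% × c = 4.197 × 10^6 m/s

λ = h/(mv)
λ = (6.626 × 10^-34 J·s) / (6.64 × 10^-27 kg × 4.197 × 10^6 m/s)
λ = 2.38 × 10^-14 m

Since v = 1.4% of c < 10% of c, relativistic corrections are NOT significant and this non-relativistic result is a good approximation.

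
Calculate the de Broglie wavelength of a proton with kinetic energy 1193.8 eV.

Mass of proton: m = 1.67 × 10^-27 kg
8.29 × 10^-13 m

Using λ = h/√(2mKE):

First convert KE to Joules: KE = 1193.8 eV = 1.913 × 10^-16 J

λ = h/√(2mKE)
λ = (6.626 × 10^-34 J·s) / √(2 × 1.67 × 10^-27 kg × 1.913 × 10^-16 J)
λ = 8.29 × 10^-13 m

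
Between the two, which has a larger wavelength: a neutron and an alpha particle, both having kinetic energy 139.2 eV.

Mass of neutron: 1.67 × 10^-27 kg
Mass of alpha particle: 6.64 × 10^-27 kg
The neutron has the longer wavelength.

Using λ = h/√(2mKE):

For neutron: λ₁ = h/√(2m₁KE) = 2.43 × 10^-12 m
For alpha particle: λ₂ = h/√(2m₂KE) = 1.22 × 10^-12 m

Since λ ∝ 1/√m at constant kinetic energy, the lighter particle has the longer wavelength.

The neutron has the longer de Broglie wavelength.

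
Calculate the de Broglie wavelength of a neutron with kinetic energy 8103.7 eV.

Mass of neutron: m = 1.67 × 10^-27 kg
3.18 × 10^-13 m

Using λ = h/√(2mKE):

First convert KE to Joules: KE = 8103.7 eV = 1.298 × 10^-15 J

λ = h/√(2mKE)
λ = (6.626 × 10^-34 J·s) / √(2 × 1.67 × 10^-27 kg × 1.298 × 10^-15 J)
λ = 3.18 × 10^-13 m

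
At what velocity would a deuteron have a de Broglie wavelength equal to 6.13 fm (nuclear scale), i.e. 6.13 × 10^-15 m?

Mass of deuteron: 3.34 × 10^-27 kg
3.24 × 10^7 m/s

From λ = h/(mv), solve for v:

v = h/(mλ)
v = (6.626 × 10^-34 J·s) / (3.34 × 10^-27 kg × 6.13 × 10^-15 m)
v = 3.24 × 10^7 m/s

Note: This velocity is 10.8% of the speed of light, so relativistic corrections would be needed for a more accurate calculation.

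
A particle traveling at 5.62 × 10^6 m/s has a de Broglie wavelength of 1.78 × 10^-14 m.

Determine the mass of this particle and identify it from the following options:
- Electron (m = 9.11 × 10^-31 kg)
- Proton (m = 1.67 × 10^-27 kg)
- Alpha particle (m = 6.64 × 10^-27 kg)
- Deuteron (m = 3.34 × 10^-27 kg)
The particle is an alpha particle.

From λ = h/(mv), solve for mass:

m = h/(λv)
m = (6.626 × 10^-34 J·s) / (1.78 × 10^-14 m × 5.62 × 10^6 m/s)
m = 6.62 × 10^-27 kg

Comparing with the listed masses, this is closest to an alpha particle.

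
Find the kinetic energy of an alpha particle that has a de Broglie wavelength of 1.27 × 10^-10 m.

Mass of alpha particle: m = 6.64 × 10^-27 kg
2.05 × 10^-21 J (or 0.0128 eV)

From λ = h/√(2mKE), we solve for KE:

λ² = h²/(2mKE)
KE = h²/(2mλ²)
KE = (6.626 × 10^-34 J·s)² / (2 × 6.64 × 10^-27 kg × (1.27 × 10^-10 m)²)
KE = 2.05 × 10^-21 J
KE = 0.0128 eV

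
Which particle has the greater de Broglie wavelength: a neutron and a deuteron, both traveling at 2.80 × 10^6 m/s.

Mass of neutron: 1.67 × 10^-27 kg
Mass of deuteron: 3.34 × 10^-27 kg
The neutron has the longer wavelength.

Using λ = h/(mv), since both particles have the same velocity, the wavelength depends only on mass.

For neutron: λ₁ = h/(m₁v) = 1.42 × 10^-13 m
For deuteron: λ₂ = h/(m₂v) = 7.09 × 10^-14 m

Since λ ∝ 1/m at constant velocity, the lighter particle has the longer wavelength.

The neutron has the longer de Broglie wavelength.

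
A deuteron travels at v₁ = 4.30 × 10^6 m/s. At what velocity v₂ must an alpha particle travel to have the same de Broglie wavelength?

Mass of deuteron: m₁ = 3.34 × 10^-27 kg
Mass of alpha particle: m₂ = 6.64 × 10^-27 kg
v₂ = 2.16 × 10^6 m/s

For equal de Broglie wavelengths: λ₁ = λ₂

h/(m₁v₁) = h/(m₂v₂)
m₁v₁ = m₂v₂
v₂ = v₁ · (m₁/m₂)

v₂ = 4.30 × 10^6 m/s × (3.34 × 10^-27 kg / 6.64 × 10^-27 kg)
v₂ = 2.16 × 10^6 m/s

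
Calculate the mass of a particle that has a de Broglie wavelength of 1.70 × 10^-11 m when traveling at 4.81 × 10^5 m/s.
8.10 × 10^-29 kg

From the de Broglie relation λ = h/(mv), we solve for m:

m = h/(λv)
m = (6.626 × 10^-34 J·s) / (1.70 × 10^-11 m × 4.81 × 10^5 m/s)
m = 8.10 × 10^-29 kg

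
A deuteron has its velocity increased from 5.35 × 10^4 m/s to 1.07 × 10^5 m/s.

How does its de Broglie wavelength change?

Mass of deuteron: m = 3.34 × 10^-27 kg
The wavelength decreases by a factor of 2.

Using λ = h/(mv):

Initial wavelength: λ₁ = h/(mv₁) = 3.71 × 10^-12 m
Final wavelength: λ₂ = h/(mv₂) = 1.85 × 10^-12 m

Since λ ∝ 1/v, when velocity increases by a factor of 2, the wavelength decreases by a factor of 2.

λ₂/λ₁ = v₁/v₂ = 1/2

The wavelength decreases by a factor of 2.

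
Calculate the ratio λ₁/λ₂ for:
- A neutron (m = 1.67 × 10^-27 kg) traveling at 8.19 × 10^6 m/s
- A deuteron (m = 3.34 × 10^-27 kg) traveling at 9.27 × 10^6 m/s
λ₁/λ₂ = 2.26

Using λ = h/(mv):

λ₁ = h/(m₁v₁) = 4.84 × 10^-14 m
λ₂ = h/(m₂v₂) = 2.14 × 10^-14 m

Ratio λ₁/λ₂ = (m₂v₂)/(m₁v₁)
         = (3.34 × 10^-27 kg × 9.27 × 10^6 m/s) / (1.67 × 10^-27 kg × 8.19 × 10^6 m/s)
         = 2.26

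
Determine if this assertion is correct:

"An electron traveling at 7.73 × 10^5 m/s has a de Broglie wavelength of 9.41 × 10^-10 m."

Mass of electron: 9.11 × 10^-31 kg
True

The claim is correct.

Using λ = h/(mv):
λ = (6.626 × 10^-34 J·s) / (9.11 × 10^-31 kg × 7.73 × 10^5 m/s)
λ = 9.41 × 10^-10 m

This matches the claimed value.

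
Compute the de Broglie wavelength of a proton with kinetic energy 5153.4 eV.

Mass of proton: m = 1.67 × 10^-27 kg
3.99 × 10^-13 m

Using λ = h/√(2mKE):

First convert KE to Joules: KE = 5153.4 eV = 8.257 × 10^-16 J

λ = h/√(2mKE)
λ = (6.626 × 10^-34 J·s) / √(2 × 1.67 × 10^-27 kg × 8.257 × 10^-16 J)
λ = 3.99 × 10^-13 m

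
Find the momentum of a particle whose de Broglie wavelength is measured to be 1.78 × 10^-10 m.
3.72 × 10^-24 kg·m/s

From the de Broglie relation λ = h/p, we solve for p:

p = h/λ
p = (6.626 × 10^-34 J·s) / (1.78 × 10^-10 m)
p = 3.72 × 10^-24 kg·m/s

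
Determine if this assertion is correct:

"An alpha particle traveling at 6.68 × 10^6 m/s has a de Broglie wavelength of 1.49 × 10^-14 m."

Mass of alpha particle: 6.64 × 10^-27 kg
True

The claim is correct.

Using λ = h/(mv):
λ = (6.626 × 10^-34 J·s) / (6.64 × 10^-27 kg × 6.68 × 10^6 m/s)
λ = 1.49 × 10^-14 m

This matches the claimed value.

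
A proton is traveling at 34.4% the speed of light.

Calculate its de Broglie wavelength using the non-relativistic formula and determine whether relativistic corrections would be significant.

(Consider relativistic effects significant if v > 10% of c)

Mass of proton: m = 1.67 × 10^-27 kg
Yes, relativistic corrections are needed.

Using the non-relativistic de Broglie formula λ = h/(mv):

v = 34.4% × c = 1.031 × 10^8 m/s

λ = h/(mv)
λ = (6.626 × 10^-34 J·s) / (1.67 × 10^-27 kg × 1.031 × 10^8 m/s)
λ = 3.85 × 10^-15 m

Since v = 34.4% of c > 10% of c, relativistic corrections ARE significant and the actual wavelength would differ from this non-relativistic estimate.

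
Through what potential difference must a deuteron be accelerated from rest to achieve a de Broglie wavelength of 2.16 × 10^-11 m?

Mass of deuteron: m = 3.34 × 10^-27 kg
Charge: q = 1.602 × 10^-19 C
8.79 × 10^-1 V

From λ = h/√(2mqV), we solve for V:

λ² = h²/(2mqV)
V = h²/(2mqλ²)
V = (6.626 × 10^-34 J·s)² / (2 × 3.34 × 10^-27 kg × 1.602 × 10^-19 C × (2.16 × 10^-11 m)²)
V = 8.79 × 10^-1 V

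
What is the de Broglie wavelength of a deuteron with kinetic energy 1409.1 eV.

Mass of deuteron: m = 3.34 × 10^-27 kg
5.40 × 10^-13 m

Using λ = h/√(2mKE):

First convert KE to Joules: KE = 1409.1 eV = 2.258 × 10^-16 J

λ = h/√(2mKE)
λ = (6.626 × 10^-34 J·s) / √(2 × 3.34 × 10^-27 kg × 2.258 × 10^-16 J)
λ = 5.40 × 10^-13 m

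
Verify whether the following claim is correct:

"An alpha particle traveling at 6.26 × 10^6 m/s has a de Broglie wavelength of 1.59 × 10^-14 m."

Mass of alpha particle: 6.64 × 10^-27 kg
True

The claim is correct.

Using λ = h/(mv):
λ = (6.626 × 10^-34 J·s) / (6.64 × 10^-27 kg × 6.26 × 10^6 m/s)
λ = 1.59 × 10^-14 m

This matches the claimed value.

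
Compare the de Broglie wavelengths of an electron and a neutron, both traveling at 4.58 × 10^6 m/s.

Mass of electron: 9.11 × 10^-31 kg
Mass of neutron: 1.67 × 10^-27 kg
The electron has the longer wavelength.

Using λ = h/(mv), since both particles have the same velocity, the wavelength depends only on mass.

For electron: λ₁ = h/(m₁v) = 1.59 × 10^-10 m
For neutron: λ₂ = h/(m₂v) = 8.66 × 10^-14 m

Since λ ∝ 1/m at constant velocity, the lighter particle has the longer wavelength.

The electron has the longer de Broglie wavelength.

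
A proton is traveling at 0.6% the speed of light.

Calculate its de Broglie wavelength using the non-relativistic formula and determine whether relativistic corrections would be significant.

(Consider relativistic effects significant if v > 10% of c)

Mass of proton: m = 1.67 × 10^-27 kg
No, relativistic corrections are not needed.

Using the non-relativistic de Broglie formula λ = h/(mv):

v = 0.6% × c = 1.799 × 10^6 m/s

λ = h/(mv)
λ = (6.626 × 10^-34 J·s) / (1.67 × 10^-27 kg × 1.799 × 10^6 m/s)
λ = 2.21 × 10^-13 m

Since v = 0.6% of c < 10% of c, relativistic corrections are NOT significant and this non-relativistic result is a good approximation.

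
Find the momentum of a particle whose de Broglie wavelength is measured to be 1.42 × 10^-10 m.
4.67 × 10^-24 kg·m/s

From the de Broglie relation λ = h/p, we solve for p:

p = h/λ
p = (6.626 × 10^-34 J·s) / (1.42 × 10^-10 m)
p = 4.67 × 10^-24 kg·m/s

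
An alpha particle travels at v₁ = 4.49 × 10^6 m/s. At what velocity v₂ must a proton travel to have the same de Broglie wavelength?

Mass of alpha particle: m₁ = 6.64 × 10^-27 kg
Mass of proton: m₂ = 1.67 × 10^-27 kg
v₂ = 1.79 × 10^7 m/s

For equal de Broglie wavelengths: λ₁ = λ₂

h/(m₁v₁) = h/(m₂v₂)
m₁v₁ = m₂v₂
v₂ = v₁ · (m₁/m₂)

v₂ = 4.49 × 10^6 m/s × (6.64 × 10^-27 kg / 1.67 × 10^-27 kg)
v₂ = 1.79 × 10^7 m/s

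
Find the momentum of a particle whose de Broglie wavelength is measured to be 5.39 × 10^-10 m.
1.23 × 10^-24 kg·m/s

From the de Broglie relation λ = h/p, we solve for p:

p = h/λ
p = (6.626 × 10^-34 J·s) / (5.39 × 10^-10 m)
p = 1.23 × 10^-24 kg·m/s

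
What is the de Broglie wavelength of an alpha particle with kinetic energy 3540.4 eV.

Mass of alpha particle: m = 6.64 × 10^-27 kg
2.41 × 10^-13 m

Using λ = h/√(2mKE):

First convert KE to Joules: KE = 3540.4 eV = 5.672 × 10^-16 J

λ = h/√(2mKE)
λ = (6.626 × 10^-34 J·s) / √(2 × 6.64 × 10^-27 kg × 5.672 × 10^-16 J)
λ = 2.41 × 10^-13 m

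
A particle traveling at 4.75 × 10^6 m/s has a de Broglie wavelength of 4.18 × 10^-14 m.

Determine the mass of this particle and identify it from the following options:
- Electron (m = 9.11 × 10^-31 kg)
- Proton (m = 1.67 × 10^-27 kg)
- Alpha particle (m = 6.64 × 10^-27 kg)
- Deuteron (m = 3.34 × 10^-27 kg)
The particle is a deuteron.

From λ = h/(mv), solve for mass:

m = h/(λv)
m = (6.626 × 10^-34 J·s) / (4.18 × 10^-14 m × 4.75 × 10^6 m/s)
m = 3.34 × 10^-27 kg

Comparing with the listed masses, this is closest to a deuteron.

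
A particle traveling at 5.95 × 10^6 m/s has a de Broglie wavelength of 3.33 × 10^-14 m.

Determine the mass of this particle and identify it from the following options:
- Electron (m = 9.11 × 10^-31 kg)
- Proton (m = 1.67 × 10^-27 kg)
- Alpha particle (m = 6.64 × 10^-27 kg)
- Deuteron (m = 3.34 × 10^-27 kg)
The particle is a deuteron.

From λ = h/(mv), solve for mass:

m = h/(λv)
m = (6.626 × 10^-34 J·s) / (3.33 × 10^-14 m × 5.95 × 10^6 m/s)
m = 3.34 × 10^-27 kg

Comparing with the listed masses, this is closest to a deuteron.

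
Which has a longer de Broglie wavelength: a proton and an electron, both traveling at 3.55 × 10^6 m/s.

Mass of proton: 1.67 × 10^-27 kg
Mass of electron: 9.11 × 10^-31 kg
The electron has the longer wavelength.

Using λ = h/(mv), since both particles have the same velocity, the wavelength depends only on mass.

For proton: λ₁ = h/(m₁v) = 1.12 × 10^-13 m
For electron: λ₂ = h/(m₂v) = 2.05 × 10^-10 m

Since λ ∝ 1/m at constant velocity, the lighter particle has the longer wavelength.

The electron has the longer de Broglie wavelength.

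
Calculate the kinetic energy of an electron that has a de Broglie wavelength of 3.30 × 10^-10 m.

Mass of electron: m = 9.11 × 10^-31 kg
2.21 × 10^-18 J (or 13.8 eV)

From λ = h/√(2mKE), we solve for KE:

λ² = h²/(2mKE)
KE = h²/(2mλ²)
KE = (6.626 × 10^-34 J·s)² / (2 × 9.11 × 10^-31 kg × (3.30 × 10^-10 m)²)
KE = 2.21 × 10^-18 J
KE = 13.8 eV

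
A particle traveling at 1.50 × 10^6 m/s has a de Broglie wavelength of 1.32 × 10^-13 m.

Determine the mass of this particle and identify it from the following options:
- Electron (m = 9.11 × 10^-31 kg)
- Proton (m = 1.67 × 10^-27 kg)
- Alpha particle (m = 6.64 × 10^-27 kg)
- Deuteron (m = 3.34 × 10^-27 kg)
The particle is a deuteron.

From λ = h/(mv), solve for mass:

m = h/(λv)
m = (6.626 × 10^-34 J·s) / (1.32 × 10^-13 m × 1.50 × 10^6 m/s)
m = 3.35 × 10^-27 kg

Comparing with the listed masses, this is closest to a deuteron.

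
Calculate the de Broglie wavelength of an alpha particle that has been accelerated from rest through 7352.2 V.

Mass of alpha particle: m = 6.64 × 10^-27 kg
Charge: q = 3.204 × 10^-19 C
1.18 × 10^-13 m

When a particle is accelerated through voltage V, it gains kinetic energy KE = qV.

The de Broglie wavelength is then λ = h/√(2mqV):

λ = h/√(2mqV)
λ = (6.626 × 10^-34 J·s) / √(2 × 6.64 × 10^-27 kg × 3.204 × 10^-19 C × 7352.2 V)
λ = 1.18 × 10^-13 m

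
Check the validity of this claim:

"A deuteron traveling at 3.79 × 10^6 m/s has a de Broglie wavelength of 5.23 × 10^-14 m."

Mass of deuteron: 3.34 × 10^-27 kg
True

The claim is correct.

Using λ = h/(mv):
λ = (6.626 × 10^-34 J·s) / (3.34 × 10^-27 kg × 3.79 × 10^6 m/s)
λ = 5.23 × 10^-14 m

This matches the claimed value.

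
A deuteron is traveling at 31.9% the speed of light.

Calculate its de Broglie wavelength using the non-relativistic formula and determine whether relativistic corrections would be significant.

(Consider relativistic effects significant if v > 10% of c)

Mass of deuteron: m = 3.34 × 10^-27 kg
Yes, relativistic corrections are needed.

Using the non-relativistic de Broglie formula λ = h/(mv):

v = 31.9% × c = 9.563 × 10^7 m/s

λ = h/(mv)
λ = (6.626 × 10^-34 J·s) / (3.34 × 10^-27 kg × 9.563 × 10^7 m/s)
λ = 2.07 × 10^-15 m

Since v = 31.9% of c > 10% of c, relativistic corrections ARE significant and the actual wavelength would differ from this non-relativistic estimate.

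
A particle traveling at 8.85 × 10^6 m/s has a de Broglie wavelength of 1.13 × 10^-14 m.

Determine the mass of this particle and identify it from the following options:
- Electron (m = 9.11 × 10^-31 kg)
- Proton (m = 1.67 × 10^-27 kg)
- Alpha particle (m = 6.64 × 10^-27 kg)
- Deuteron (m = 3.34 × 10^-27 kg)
The particle is an alpha particle.

From λ = h/(mv), solve for mass:

m = h/(λv)
m = (6.626 × 10^-34 J·s) / (1.13 × 10^-14 m × 8.85 × 10^6 m/s)
m = 6.63 × 10^-27 kg

Comparing with the listed masses, this is closest to an alpha particle.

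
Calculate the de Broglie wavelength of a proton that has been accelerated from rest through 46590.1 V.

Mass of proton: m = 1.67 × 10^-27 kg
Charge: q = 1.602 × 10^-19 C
1.33 × 10^-13 m

When a particle is accelerated through voltage V, it gains kinetic energy KE = qV.

The de Broglie wavelength is then λ = h/√(2mqV):

λ = h/√(2mqV)
λ = (6.626 × 10^-34 J·s) / √(2 × 1.67 × 10^-27 kg × 1.602 × 10^-19 C × 46590.1 V)
λ = 1.33 × 10^-13 m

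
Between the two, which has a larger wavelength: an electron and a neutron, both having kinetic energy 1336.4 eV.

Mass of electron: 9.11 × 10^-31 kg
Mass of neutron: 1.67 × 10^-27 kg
The electron has the longer wavelength.

Using λ = h/√(2mKE):

For electron: λ₁ = h/√(2m₁KE) = 3.35 × 10^-11 m
For neutron: λ₂ = h/√(2m₂KE) = 7.84 × 10^-13 m

Since λ ∝ 1/√m at constant kinetic energy, the lighter particle has the longer wavelength.

The electron has the longer de Broglie wavelength.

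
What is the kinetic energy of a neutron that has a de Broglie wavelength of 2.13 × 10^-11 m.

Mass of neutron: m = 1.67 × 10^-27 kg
2.90 × 10^-19 J (or 1.81 eV)

From λ = h/√(2mKE), we solve for KE:

λ² = h²/(2mKE)
KE = h²/(2mλ²)
KE = (6.626 × 10^-34 J·s)² / (2 × 1.67 × 10^-27 kg × (2.13 × 10^-11 m)²)
KE = 2.90 × 10^-19 J
KE = 1.81 eV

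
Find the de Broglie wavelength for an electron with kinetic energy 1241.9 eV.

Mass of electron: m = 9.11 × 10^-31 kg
3.48 × 10^-11 m

Using λ = h/√(2mKE):

First convert KE to Joules: KE = 1241.9 eV = 1.990 × 10^-16 J

λ = h/√(2mKE)
λ = (6.626 × 10^-34 J·s) / √(2 × 9.11 × 10^-31 kg × 1.990 × 10^-16 J)
λ = 3.48 × 10^-11 m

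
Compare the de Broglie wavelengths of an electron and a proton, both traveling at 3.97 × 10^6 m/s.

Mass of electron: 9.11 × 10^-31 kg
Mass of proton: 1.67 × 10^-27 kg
The electron has the longer wavelength.

Using λ = h/(mv), since both particles have the same velocity, the wavelength depends only on mass.

For electron: λ₁ = h/(m₁v) = 1.83 × 10^-10 m
For proton: λ₂ = h/(m₂v) = 9.99 × 10^-14 m

Since λ ∝ 1/m at constant velocity, the lighter particle has the longer wavelength.

The electron has the longer de Broglie wavelength.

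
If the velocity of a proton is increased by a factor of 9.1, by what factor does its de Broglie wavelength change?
The wavelength decreases by a factor of 9.1.

From λ = h/(mv), the wavelength is inversely proportional to velocity:

λ ∝ 1/v

If v → 9.1v, then λ → λ/9.1

When velocity is increased by a factor of 9.1, the wavelength decreases by a factor of 9.1.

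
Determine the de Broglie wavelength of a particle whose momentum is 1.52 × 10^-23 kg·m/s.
4.36 × 10^-11 m

Using the de Broglie relation λ = h/p:

λ = h/p
λ = (6.626 × 10^-34 J·s) / (1.52 × 10^-23 kg·m/s)
λ = 4.36 × 10^-11 m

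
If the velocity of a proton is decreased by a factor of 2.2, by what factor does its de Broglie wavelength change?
The wavelength increases by a factor of 2.2.

From λ = h/(mv), the wavelength is inversely proportional to velocity:

λ ∝ 1/v

If v → v/2.2, then λ → 2.2λ

When velocity is decreased by a factor of 2.2, the wavelength increases by a factor of 2.2.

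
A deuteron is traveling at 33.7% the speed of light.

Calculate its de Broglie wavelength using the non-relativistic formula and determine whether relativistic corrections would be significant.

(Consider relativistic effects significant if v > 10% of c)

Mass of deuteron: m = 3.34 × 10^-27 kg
Yes, relativistic corrections are needed.

Using the non-relativistic de Broglie formula λ = h/(mv):

v = 33.7% × c = 1.010 × 10^8 m/s

λ = h/(mv)
λ = (6.626 × 10^-34 J·s) / (3.34 × 10^-27 kg × 1.010 × 10^8 m/s)
λ = 1.96 × 10^-15 m

Since v = 33.7% of c > 10% of c, relativistic corrections ARE significant and the actual wavelength would differ from this non-relativistic estimate.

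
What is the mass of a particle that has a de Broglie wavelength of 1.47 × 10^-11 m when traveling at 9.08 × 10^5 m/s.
4.96 × 10^-29 kg

From the de Broglie relation λ = h/(mv), we solve for m:

m = h/(λv)
m = (6.626 × 10^-34 J·s) / (1.47 × 10^-11 m × 9.08 × 10^5 m/s)
m = 4.96 × 10^-29 kg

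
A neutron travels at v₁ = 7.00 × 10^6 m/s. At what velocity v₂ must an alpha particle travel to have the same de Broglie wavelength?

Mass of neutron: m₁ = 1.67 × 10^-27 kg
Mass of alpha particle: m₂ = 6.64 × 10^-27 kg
v₂ = 1.76 × 10^6 m/s

For equal de Broglie wavelengths: λ₁ = λ₂

h/(m₁v₁) = h/(m₂v₂)
m₁v₁ = m₂v₂
v₂ = v₁ · (m₁/m₂)

v₂ = 7.00 × 10^6 m/s × (1.67 × 10^-27 kg / 6.64 × 10^-27 kg)
v₂ = 1.76 × 10^6 m/s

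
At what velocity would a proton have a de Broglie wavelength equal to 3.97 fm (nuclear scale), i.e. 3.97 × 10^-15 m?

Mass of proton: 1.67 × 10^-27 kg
9.99 × 10^7 m/s

From λ = h/(mv), solve for v:

v = h/(mλ)
v = (6.626 × 10^-34 J·s) / (1.67 × 10^-27 kg × 3.97 × 10^-15 m)
v = 9.99 × 10^7 m/s

Note: This velocity is 33.3% of the speed of light, so relativistic corrections would be needed for a more accurate calculation.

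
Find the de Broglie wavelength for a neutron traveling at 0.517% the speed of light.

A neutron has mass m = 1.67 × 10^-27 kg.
2.56 × 10^-13 m

Using the de Broglie relation λ = h/(mv):

v = 0.517% × c = 1.550 × 10^6 m/s

λ = h/(mv)
λ = (6.626 × 10^-34 J·s) / (1.67 × 10^-27 kg × 1.550 × 10^6 m/s)
λ = 2.56 × 10^-13 m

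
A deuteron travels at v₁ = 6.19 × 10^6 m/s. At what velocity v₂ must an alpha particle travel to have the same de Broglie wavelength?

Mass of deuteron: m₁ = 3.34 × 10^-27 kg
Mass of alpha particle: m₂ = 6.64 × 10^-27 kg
v₂ = 3.11 × 10^6 m/s

For equal de Broglie wavelengths: λ₁ = λ₂

h/(m₁v₁) = h/(m₂v₂)
m₁v₁ = m₂v₂
v₂ = v₁ · (m₁/m₂)

v₂ = 6.19 × 10^6 m/s × (3.34 × 10^-27 kg / 6.64 × 10^-27 kg)
v₂ = 3.11 × 10^6 m/s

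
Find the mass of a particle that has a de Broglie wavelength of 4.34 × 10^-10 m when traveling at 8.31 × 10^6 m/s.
1.84 × 10^-31 kg

From the de Broglie relation λ = h/(mv), we solve for m:

m = h/(λv)
m = (6.626 × 10^-34 J·s) / (4.34 × 10^-10 m × 8.31 × 10^6 m/s)
m = 1.84 × 10^-31 kg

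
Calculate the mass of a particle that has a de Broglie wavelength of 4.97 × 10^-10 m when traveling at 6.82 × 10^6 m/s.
1.95 × 10^-31 kg

From the de Broglie relation λ = h/(mv), we solve for m:

m = h/(λv)
m = (6.626 × 10^-34 J·s) / (4.97 × 10^-10 m × 6.82 × 10^6 m/s)
m = 1.95 × 10^-31 kg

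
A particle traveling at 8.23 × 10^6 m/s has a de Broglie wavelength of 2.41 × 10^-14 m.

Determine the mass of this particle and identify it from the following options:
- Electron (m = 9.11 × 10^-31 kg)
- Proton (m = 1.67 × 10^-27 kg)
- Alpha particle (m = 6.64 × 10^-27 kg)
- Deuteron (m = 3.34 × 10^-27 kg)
The particle is a deuteron.

From λ = h/(mv), solve for mass:

m = h/(λv)
m = (6.626 × 10^-34 J·s) / (2.41 × 10^-14 m × 8.23 × 10^6 m/s)
m = 3.34 × 10^-27 kg

Comparing with the listed masses, this is closest to a deuteron.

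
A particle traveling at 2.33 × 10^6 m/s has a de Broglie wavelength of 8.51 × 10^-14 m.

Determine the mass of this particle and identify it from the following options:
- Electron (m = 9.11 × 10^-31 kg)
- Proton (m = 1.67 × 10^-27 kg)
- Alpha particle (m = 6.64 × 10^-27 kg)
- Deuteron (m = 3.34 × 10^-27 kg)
The particle is a deuteron.

From λ = h/(mv), solve for mass:

m = h/(λv)
m = (6.626 × 10^-34 J·s) / (8.51 × 10^-14 m × 2.33 × 10^6 m/s)
m = 3.34 × 10^-27 kg

Comparing with the listed masses, this is closest to a deuteron.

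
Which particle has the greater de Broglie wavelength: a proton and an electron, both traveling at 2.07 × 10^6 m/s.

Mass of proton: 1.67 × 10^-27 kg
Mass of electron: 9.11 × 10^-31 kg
The electron has the longer wavelength.

Using λ = h/(mv), since both particles have the same velocity, the wavelength depends only on mass.

For proton: λ₁ = h/(m₁v) = 1.92 × 10^-13 m
For electron: λ₂ = h/(m₂v) = 3.51 × 10^-10 m

Since λ ∝ 1/m at constant velocity, the lighter particle has the longer wavelength.

The electron has the longer de Broglie wavelength.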